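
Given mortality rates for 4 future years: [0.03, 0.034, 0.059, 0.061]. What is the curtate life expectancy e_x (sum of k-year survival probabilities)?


e_x = sum_{k=1}^{n} k_p_x
k_p_x values:
  1_p_x = 0.97
  2_p_x = 0.93702
  3_p_x = 0.881736
  4_p_x = 0.82795
e_x = 3.6167


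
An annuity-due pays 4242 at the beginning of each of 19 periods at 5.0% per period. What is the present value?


PV_due = PMT * (1-(1+i)^(-n))/i * (1+i)
PV_immediate = 51265.9311
PV_due = 51265.9311 * 1.05
= 53829.2276


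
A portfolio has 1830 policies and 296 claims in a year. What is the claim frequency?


frequency = claims / policies
= 296 / 1830
= 0.1617


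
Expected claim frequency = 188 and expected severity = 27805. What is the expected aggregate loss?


E[S] = E[N] * E[X]
= 188 * 27805
= 5.2273e+06


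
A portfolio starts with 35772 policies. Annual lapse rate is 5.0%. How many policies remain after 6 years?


remaining = initial * (1 - lapse)^years
= 35772 * (1 - 0.05)^6
= 35772 * 0.735092
= 26295.7071


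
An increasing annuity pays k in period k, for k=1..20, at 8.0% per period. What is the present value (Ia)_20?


(Ia)_n = sum_{k=1}^{n} k * v^k, v = 1/(1+i)
v = 0.925926
Sum computed term by term:
(Ia)_20 = 78.9079


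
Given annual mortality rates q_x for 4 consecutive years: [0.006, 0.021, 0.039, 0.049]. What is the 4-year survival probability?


p_k = 1 - q_k for each year
Survival = product of (1 - q_k)
= 0.994 * 0.979 * 0.961 * 0.951
= 0.8894


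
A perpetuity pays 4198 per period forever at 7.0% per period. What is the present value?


PV = PMT / i
= 4198 / 0.07
= 59971.4286


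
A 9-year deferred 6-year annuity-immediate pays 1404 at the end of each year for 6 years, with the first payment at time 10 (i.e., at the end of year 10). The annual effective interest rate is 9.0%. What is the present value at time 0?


PV at time 9 of the 6-year annuity-immediate:
a_n = 1404 * (1-(1+0.09)^(-6))/0.09 = 6298.2297
Discount back 9 years to time 0:
PV = 6298.2297 * (1+0.09)^(-9)
= 6298.2297 * 0.460428
= 2899.8799


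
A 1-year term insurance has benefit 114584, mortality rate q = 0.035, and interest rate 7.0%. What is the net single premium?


NSP = benefit * q * v
v = 1/(1+i) = 0.934579
NSP = 114584 * 0.035 * 0.934579
= 3748.0748


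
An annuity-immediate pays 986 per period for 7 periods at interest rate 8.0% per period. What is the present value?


PV = PMT * (1 - (1+i)^(-n)) / i
= 986 * (1 - (1+0.08)^(-7)) / 0.08
= 986 * (1 - 0.58349) / 0.08
= 986 * 5.20637
= 5133.4809


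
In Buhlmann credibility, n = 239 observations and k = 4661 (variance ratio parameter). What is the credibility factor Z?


Z = n / (n + k)
= 239 / (239 + 4661)
= 239 / 4900
= 0.0488


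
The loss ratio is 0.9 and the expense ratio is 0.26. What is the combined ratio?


Combined ratio = loss ratio + expense ratio
= 0.9 + 0.26
= 1.16


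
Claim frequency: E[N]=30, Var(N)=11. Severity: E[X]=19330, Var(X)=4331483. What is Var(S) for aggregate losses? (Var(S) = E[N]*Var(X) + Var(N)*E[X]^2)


Var(S) = E[N]*Var(X) + Var(N)*E[X]^2
= 30*4331483 + 11*19330^2
= 129944490 + 4110137900
= 4.2401e+09


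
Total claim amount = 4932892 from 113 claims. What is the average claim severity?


severity = total / number
= 4932892 / 113
= 43653.9115


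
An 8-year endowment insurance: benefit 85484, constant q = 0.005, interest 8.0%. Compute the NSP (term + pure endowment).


Term component = 2418.5306
Pure endowment = 8_p_x * v^8 * benefit = 0.960693 * 0.540269 * 85484 = 44368.9793
NSP = 46787.5099


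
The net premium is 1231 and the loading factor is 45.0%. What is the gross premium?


Gross = net * (1 + loading)
= 1231 * (1 + 0.45)
= 1231 * 1.45
= 1784.95


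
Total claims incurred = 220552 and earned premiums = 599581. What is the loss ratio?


Loss ratio = claims / premiums
= 220552 / 599581
= 0.3678


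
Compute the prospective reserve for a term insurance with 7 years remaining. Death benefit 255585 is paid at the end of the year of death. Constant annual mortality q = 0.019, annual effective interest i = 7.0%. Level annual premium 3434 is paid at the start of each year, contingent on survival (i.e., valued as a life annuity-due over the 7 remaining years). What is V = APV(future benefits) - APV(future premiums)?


v = 1/(1+i) = 0.934579
APV(future benefits) per unit = sum_{k=0}^{6} k_p_x * q * v^(k+1) = 0.097242
APV(future benefits) = 255585 * 0.097242 = 24853.5747
Life annuity-due factor ä_{x:7} = sum_{k=0}^{6} k_p_x * v^k = 5.476255
APV(future premiums) = 3434 * 5.476255 = 18805.4603
V = 24853.5747 - 18805.4603
= 6048.1144


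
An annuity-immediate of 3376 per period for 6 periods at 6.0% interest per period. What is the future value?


FV = PMT * ((1+i)^n - 1) / i
= 3376 * ((1.06)^6 - 1) / 0.06
= 3376 * (1.418519 - 1) / 0.06
= 23548.6754


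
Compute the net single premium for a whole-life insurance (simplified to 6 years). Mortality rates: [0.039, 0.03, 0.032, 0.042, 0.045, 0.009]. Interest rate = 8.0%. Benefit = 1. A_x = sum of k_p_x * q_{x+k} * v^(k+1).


v = 0.925926
Year 0: k_p_x=1.0, q=0.039, term=0.036111
Year 1: k_p_x=0.961, q=0.03, term=0.024717
Year 2: k_p_x=0.93217, q=0.032, term=0.02368
Year 3: k_p_x=0.902341, q=0.042, term=0.027856
Year 4: k_p_x=0.864442, q=0.045, term=0.026475
Year 5: k_p_x=0.825542, q=0.009, term=0.004682
A_x = 0.1435


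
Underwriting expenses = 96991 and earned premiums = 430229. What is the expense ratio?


Expense ratio = expenses / premiums
= 96991 / 430229
= 0.2254


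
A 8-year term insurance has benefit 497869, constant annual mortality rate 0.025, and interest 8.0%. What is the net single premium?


NSP = benefit * sum_{k=0}^{n-1} k_p_x * q * v^(k+1)
With constant q=0.025, v=0.925926
Sum = 0.133045
NSP = 497869 * 0.133045
= 66238.9148


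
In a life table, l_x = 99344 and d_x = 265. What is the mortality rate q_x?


q_x = d_x / l_x
= 265 / 99344
= 0.0027


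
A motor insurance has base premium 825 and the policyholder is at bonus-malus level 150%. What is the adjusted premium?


adjusted = base * BM_level / 100
= 825 * 150 / 100
= 825 * 1.5
= 1237.5


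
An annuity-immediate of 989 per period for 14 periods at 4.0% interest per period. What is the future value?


FV = PMT * ((1+i)^n - 1) / i
= 989 * ((1.04)^14 - 1) / 0.04
= 989 * (1.731676 - 1) / 0.04
= 18090.7002


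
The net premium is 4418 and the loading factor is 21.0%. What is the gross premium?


Gross = net * (1 + loading)
= 4418 * (1 + 0.21)
= 4418 * 1.21
= 5345.78


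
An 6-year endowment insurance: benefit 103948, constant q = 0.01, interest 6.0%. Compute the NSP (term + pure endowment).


Term component = 4993.8645
Pure endowment = 6_p_x * v^6 * benefit = 0.94148 * 0.704961 * 103948 = 68990.9482
NSP = 73984.8127


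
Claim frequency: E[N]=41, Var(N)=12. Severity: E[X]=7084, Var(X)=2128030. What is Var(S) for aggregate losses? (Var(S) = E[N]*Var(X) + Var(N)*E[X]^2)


Var(S) = E[N]*Var(X) + Var(N)*E[X]^2
= 41*2128030 + 12*7084^2
= 87249230 + 602196672
= 6.8945e+08


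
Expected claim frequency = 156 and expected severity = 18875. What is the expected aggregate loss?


E[S] = E[N] * E[X]
= 156 * 18875
= 2.9445e+06


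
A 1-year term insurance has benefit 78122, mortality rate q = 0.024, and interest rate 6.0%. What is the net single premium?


NSP = benefit * q * v
v = 1/(1+i) = 0.943396
NSP = 78122 * 0.024 * 0.943396
= 1768.8


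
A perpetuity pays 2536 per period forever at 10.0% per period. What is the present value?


PV = PMT / i
= 2536 / 0.1
= 25360.0


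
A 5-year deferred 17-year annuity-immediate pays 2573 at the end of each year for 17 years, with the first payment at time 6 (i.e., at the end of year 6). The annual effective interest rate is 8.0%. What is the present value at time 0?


PV at time 5 of the 17-year annuity-immediate:
a_n = 2573 * (1-(1+0.08)^(-17))/0.08 = 23469.9748
Discount back 5 years to time 0:
PV = 23469.9748 * (1+0.08)^(-5)
= 23469.9748 * 0.680583
= 15973.2705


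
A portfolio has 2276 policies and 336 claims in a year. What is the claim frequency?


frequency = claims / policies
= 336 / 2276
= 0.1476


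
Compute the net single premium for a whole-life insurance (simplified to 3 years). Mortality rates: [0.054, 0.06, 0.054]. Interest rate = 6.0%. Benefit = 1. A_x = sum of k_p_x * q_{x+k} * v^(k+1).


v = 0.943396
Year 0: k_p_x=1.0, q=0.054, term=0.050943
Year 1: k_p_x=0.946, q=0.06, term=0.050516
Year 2: k_p_x=0.88924, q=0.054, term=0.040318
A_x = 0.1418


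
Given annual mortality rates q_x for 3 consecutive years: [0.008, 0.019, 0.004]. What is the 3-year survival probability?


p_k = 1 - q_k for each year
Survival = product of (1 - q_k)
= 0.992 * 0.981 * 0.996
= 0.9693


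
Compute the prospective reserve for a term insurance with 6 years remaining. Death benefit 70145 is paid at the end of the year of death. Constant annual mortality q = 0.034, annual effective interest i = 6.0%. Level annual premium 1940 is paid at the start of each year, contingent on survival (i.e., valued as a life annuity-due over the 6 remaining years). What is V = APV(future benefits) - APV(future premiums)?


v = 1/(1+i) = 0.943396
APV(future benefits) per unit = sum_{k=0}^{5} k_p_x * q * v^(k+1) = 0.154507
APV(future benefits) = 70145 * 0.154507 = 10837.9239
Life annuity-due factor ä_{x:6} = sum_{k=0}^{5} k_p_x * v^k = 4.816996
APV(future premiums) = 1940 * 4.816996 = 9344.9731
V = 10837.9239 - 9344.9731
= 1492.9508


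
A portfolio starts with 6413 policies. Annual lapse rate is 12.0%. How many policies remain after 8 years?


remaining = initial * (1 - lapse)^years
= 6413 * (1 - 0.12)^8
= 6413 * 0.359635
= 2306.3362


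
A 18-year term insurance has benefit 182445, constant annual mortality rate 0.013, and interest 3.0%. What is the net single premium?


NSP = benefit * sum_{k=0}^{n-1} k_p_x * q * v^(k+1)
With constant q=0.013, v=0.970874
Sum = 0.162008
NSP = 182445 * 0.162008
= 29557.4606


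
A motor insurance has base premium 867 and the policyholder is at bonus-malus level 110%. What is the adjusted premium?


adjusted = base * BM_level / 100
= 867 * 110 / 100
= 867 * 1.1
= 953.7


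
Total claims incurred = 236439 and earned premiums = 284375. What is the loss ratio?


Loss ratio = claims / premiums
= 236439 / 284375
= 0.8314


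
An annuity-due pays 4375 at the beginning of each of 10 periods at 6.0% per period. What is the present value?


PV_due = PMT * (1-(1+i)^(-n))/i * (1+i)
PV_immediate = 32200.3808
PV_due = 32200.3808 * 1.06
= 34132.4037


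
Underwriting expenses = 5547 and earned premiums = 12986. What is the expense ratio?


Expense ratio = expenses / premiums
= 5547 / 12986
= 0.4272


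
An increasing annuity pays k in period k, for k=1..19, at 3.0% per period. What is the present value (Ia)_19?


(Ia)_n = sum_{k=1}^{n} k * v^k, v = 1/(1+i)
v = 0.970874
Sum computed term by term:
(Ia)_19 = 130.6026


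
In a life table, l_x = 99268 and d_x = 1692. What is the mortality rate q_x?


q_x = d_x / l_x
= 1692 / 99268
= 0.017


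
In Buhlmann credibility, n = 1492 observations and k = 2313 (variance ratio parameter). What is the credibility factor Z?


Z = n / (n + k)
= 1492 / (1492 + 2313)
= 1492 / 3805
= 0.3921


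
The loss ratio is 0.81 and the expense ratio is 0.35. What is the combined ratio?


Combined ratio = loss ratio + expense ratio
= 0.81 + 0.35
= 1.16


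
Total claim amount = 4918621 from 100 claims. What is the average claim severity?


severity = total / number
= 4918621 / 100
= 49186.21


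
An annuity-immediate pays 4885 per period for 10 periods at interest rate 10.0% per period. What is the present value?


PV = PMT * (1 - (1+i)^(-n)) / i
= 4885 * (1 - (1+0.1)^(-10)) / 0.1
= 4885 * (1 - 0.385543) / 0.1
= 4885 * 6.144567
= 30016.2103


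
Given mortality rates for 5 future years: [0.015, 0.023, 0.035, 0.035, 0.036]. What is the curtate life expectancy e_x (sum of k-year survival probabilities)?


e_x = sum_{k=1}^{n} k_p_x
k_p_x values:
  1_p_x = 0.985
  2_p_x = 0.962345
  3_p_x = 0.928663
  4_p_x = 0.89616
  5_p_x = 0.863898
e_x = 4.6361


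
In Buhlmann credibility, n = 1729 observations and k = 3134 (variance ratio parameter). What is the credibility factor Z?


Z = n / (n + k)
= 1729 / (1729 + 3134)
= 1729 / 4863
= 0.3555


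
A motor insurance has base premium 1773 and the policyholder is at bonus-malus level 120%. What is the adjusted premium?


adjusted = base * BM_level / 100
= 1773 * 120 / 100
= 1773 * 1.2
= 2127.6


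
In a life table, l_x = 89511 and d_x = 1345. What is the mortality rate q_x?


q_x = d_x / l_x
= 1345 / 89511
= 0.015


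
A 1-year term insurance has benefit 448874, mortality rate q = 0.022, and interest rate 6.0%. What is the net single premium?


NSP = benefit * q * v
v = 1/(1+i) = 0.943396
NSP = 448874 * 0.022 * 0.943396
= 9316.2528


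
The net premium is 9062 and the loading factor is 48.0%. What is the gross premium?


Gross = net * (1 + loading)
= 9062 * (1 + 0.48)
= 9062 * 1.48
= 13411.76


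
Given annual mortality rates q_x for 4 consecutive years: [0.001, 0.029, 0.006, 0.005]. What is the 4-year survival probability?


p_k = 1 - q_k for each year
Survival = product of (1 - q_k)
= 0.999 * 0.971 * 0.994 * 0.995
= 0.9594


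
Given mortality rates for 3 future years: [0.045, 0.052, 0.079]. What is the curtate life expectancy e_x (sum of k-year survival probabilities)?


e_x = sum_{k=1}^{n} k_p_x
k_p_x values:
  1_p_x = 0.955
  2_p_x = 0.90534
  3_p_x = 0.833818
e_x = 2.6942


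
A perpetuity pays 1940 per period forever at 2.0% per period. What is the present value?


PV = PMT / i
= 1940 / 0.02
= 97000.0


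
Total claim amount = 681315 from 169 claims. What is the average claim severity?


severity = total / number
= 681315 / 169
= 4031.4497


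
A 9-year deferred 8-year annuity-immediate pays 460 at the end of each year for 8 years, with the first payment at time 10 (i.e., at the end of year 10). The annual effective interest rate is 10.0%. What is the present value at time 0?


PV at time 9 of the 8-year annuity-immediate:
a_n = 460 * (1-(1+0.1)^(-8))/0.1 = 2454.0661
Discount back 9 years to time 0:
PV = 2454.0661 * (1+0.1)^(-9)
= 2454.0661 * 0.424098
= 1040.7636


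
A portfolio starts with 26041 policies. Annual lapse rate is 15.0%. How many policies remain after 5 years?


remaining = initial * (1 - lapse)^years
= 26041 * (1 - 0.15)^5
= 26041 * 0.443705
= 11554.53


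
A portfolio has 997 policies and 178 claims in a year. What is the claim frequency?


frequency = claims / policies
= 178 / 997
= 0.1785


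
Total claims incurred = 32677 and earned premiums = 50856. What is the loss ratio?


Loss ratio = claims / premiums
= 32677 / 50856
= 0.6425


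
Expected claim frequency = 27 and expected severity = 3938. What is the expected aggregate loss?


E[S] = E[N] * E[X]
= 27 * 3938
= 106326


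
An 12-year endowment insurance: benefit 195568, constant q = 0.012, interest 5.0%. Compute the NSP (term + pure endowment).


Term component = 19617.151
Pure endowment = 12_p_x * v^12 * benefit = 0.865134 * 0.556837 * 195568 = 94212.7196
NSP = 113829.8707


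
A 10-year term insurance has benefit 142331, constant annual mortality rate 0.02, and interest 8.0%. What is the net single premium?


NSP = benefit * sum_{k=0}^{n-1} k_p_x * q * v^(k+1)
With constant q=0.02, v=0.925926
Sum = 0.124307
NSP = 142331 * 0.124307
= 17692.8021


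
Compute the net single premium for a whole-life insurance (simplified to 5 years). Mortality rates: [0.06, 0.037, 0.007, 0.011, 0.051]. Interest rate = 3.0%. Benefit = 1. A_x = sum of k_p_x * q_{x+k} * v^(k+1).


v = 0.970874
Year 0: k_p_x=1.0, q=0.06, term=0.058252
Year 1: k_p_x=0.94, q=0.037, term=0.032783
Year 2: k_p_x=0.90522, q=0.007, term=0.005799
Year 3: k_p_x=0.898883, q=0.011, term=0.008785
Year 4: k_p_x=0.888996, q=0.051, term=0.03911
A_x = 0.1447


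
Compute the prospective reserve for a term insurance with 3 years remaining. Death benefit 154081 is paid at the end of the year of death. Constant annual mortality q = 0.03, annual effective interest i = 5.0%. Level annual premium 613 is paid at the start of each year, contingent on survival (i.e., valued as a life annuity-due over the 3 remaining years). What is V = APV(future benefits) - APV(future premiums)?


v = 1/(1+i) = 0.952381
APV(future benefits) per unit = sum_{k=0}^{2} k_p_x * q * v^(k+1) = 0.07935
APV(future benefits) = 154081 * 0.07935 = 12226.255
Life annuity-due factor ä_{x:3} = sum_{k=0}^{2} k_p_x * v^k = 2.777234
APV(future premiums) = 613 * 2.777234 = 1702.4442
V = 12226.255 - 1702.4442
= 10523.8108


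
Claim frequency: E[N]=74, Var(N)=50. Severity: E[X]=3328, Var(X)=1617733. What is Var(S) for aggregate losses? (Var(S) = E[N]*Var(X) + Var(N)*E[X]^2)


Var(S) = E[N]*Var(X) + Var(N)*E[X]^2
= 74*1617733 + 50*3328^2
= 119712242 + 553779200
= 6.7349e+08


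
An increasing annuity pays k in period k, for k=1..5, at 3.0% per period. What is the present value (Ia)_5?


(Ia)_n = sum_{k=1}^{n} k * v^k, v = 1/(1+i)
v = 0.970874
Sum computed term by term:
(Ia)_5 = 13.4685


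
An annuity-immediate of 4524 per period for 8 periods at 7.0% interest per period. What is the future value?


FV = PMT * ((1+i)^n - 1) / i
= 4524 * ((1.07)^8 - 1) / 0.07
= 4524 * (1.718186 - 1) / 0.07
= 46415.3468


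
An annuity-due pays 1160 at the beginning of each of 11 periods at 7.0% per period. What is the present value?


PV_due = PMT * (1-(1+i)^(-n))/i * (1+i)
PV_immediate = 8698.4622
PV_due = 8698.4622 * 1.07
= 9307.3546


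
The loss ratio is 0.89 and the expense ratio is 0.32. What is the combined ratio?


Combined ratio = loss ratio + expense ratio
= 0.89 + 0.32
= 1.21


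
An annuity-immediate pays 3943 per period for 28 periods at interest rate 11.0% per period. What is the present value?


PV = PMT * (1 - (1+i)^(-n)) / i
= 3943 * (1 - (1+0.11)^(-28)) / 0.11
= 3943 * (1 - 0.053822) / 0.11
= 3943 * 8.601622
= 33916.1949


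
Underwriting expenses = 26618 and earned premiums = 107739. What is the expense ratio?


Expense ratio = expenses / premiums
= 26618 / 107739
= 0.2471


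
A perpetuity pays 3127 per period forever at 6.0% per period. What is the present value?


PV = PMT / i
= 3127 / 0.06
= 52116.6667


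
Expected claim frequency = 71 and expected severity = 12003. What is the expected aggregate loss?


E[S] = E[N] * E[X]
= 71 * 12003
= 852213


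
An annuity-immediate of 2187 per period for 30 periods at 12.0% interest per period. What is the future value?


FV = PMT * ((1+i)^n - 1) / i
= 2187 * ((1.12)^30 - 1) / 0.12
= 2187 * (29.959922 - 1) / 0.12
= 527794.5807


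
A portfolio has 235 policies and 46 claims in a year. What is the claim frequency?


frequency = claims / policies
= 46 / 235
= 0.1957


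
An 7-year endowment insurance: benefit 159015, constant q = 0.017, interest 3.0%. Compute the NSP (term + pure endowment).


Term component = 16039.458
Pure endowment = 7_p_x * v^7 * benefit = 0.8869 * 0.813092 * 159015 = 114670.616
NSP = 130710.074


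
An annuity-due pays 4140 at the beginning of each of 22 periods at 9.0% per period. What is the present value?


PV_due = PMT * (1-(1+i)^(-n))/i * (1+i)
PV_immediate = 39091.6413
PV_due = 39091.6413 * 1.09
= 42609.8891


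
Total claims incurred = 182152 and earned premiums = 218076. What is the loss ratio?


Loss ratio = claims / premiums
= 182152 / 218076
= 0.8353


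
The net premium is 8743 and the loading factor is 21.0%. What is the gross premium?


Gross = net * (1 + loading)
= 8743 * (1 + 0.21)
= 8743 * 1.21
= 10579.03


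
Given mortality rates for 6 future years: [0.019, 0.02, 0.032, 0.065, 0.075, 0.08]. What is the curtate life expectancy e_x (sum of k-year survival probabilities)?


e_x = sum_{k=1}^{n} k_p_x
k_p_x values:
  1_p_x = 0.981
  2_p_x = 0.96138
  3_p_x = 0.930616
  4_p_x = 0.870126
  5_p_x = 0.804866
  6_p_x = 0.740477
e_x = 5.2885


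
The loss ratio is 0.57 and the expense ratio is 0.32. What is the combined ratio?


Combined ratio = loss ratio + expense ratio
= 0.57 + 0.32
= 0.89


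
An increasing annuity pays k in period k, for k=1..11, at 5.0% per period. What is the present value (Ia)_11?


(Ia)_n = sum_{k=1}^{n} k * v^k, v = 1/(1+i)
v = 0.952381
Sum computed term by term:
(Ia)_11 = 45.8053


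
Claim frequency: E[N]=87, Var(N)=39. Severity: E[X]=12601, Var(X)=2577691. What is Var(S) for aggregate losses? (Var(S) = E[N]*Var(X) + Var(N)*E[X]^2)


Var(S) = E[N]*Var(X) + Var(N)*E[X]^2
= 87*2577691 + 39*12601^2
= 224259117 + 6192622839
= 6.4169e+09


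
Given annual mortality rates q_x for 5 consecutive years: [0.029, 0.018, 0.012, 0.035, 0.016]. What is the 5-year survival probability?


p_k = 1 - q_k for each year
Survival = product of (1 - q_k)
= 0.971 * 0.982 * 0.988 * 0.965 * 0.984
= 0.8946


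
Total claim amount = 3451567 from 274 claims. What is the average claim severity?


severity = total / number
= 3451567 / 274
= 12596.9599


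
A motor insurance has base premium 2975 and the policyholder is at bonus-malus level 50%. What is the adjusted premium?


adjusted = base * BM_level / 100
= 2975 * 50 / 100
= 2975 * 0.5
= 1487.5


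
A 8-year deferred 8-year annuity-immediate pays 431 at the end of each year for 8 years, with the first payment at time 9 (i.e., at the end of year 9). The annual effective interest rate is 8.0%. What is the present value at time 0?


PV at time 8 of the 8-year annuity-immediate:
a_n = 431 * (1-(1+0.08)^(-8))/0.08 = 2476.8014
Discount back 8 years to time 0:
PV = 2476.8014 * (1+0.08)^(-8)
= 2476.8014 * 0.540269
= 1338.1387


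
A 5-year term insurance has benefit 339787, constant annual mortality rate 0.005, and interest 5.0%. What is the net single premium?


NSP = benefit * sum_{k=0}^{n-1} k_p_x * q * v^(k+1)
With constant q=0.005, v=0.952381
Sum = 0.021442
NSP = 339787 * 0.021442
= 7285.8699


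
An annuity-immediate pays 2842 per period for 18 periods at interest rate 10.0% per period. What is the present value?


PV = PMT * (1 - (1+i)^(-n)) / i
= 2842 * (1 - (1+0.1)^(-18)) / 0.1
= 2842 * (1 - 0.179859) / 0.1
= 2842 * 8.201412
= 23308.4132


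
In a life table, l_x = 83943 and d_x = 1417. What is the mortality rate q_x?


q_x = d_x / l_x
= 1417 / 83943
= 0.0169


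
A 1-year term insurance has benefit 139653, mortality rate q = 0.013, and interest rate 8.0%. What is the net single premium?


NSP = benefit * q * v
v = 1/(1+i) = 0.925926
NSP = 139653 * 0.013 * 0.925926
= 1681.0083


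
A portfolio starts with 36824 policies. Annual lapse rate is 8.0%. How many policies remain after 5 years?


remaining = initial * (1 - lapse)^years
= 36824 * (1 - 0.08)^5
= 36824 * 0.659082
= 24270.018


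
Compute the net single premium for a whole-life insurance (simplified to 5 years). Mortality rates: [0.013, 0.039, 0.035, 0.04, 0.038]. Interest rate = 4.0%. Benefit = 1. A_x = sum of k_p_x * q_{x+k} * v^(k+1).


v = 0.961538
Year 0: k_p_x=1.0, q=0.013, term=0.0125
Year 1: k_p_x=0.987, q=0.039, term=0.035589
Year 2: k_p_x=0.948507, q=0.035, term=0.029513
Year 3: k_p_x=0.915309, q=0.04, term=0.031296
Year 4: k_p_x=0.878697, q=0.038, term=0.027445
A_x = 0.1363


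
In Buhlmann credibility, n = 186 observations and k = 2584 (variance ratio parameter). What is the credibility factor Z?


Z = n / (n + k)
= 186 / (186 + 2584)
= 186 / 2770
= 0.0671


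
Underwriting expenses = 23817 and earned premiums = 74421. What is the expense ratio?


Expense ratio = expenses / premiums
= 23817 / 74421
= 0.32


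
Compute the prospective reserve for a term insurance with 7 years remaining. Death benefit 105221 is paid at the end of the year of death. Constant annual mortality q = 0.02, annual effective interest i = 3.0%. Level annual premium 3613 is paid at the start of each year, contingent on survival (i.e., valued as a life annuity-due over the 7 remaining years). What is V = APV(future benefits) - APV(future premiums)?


v = 1/(1+i) = 0.970874
APV(future benefits) per unit = sum_{k=0}^{6} k_p_x * q * v^(k+1) = 0.117654
APV(future benefits) = 105221 * 0.117654 = 12379.6504
Life annuity-due factor ä_{x:7} = sum_{k=0}^{6} k_p_x * v^k = 6.059171
APV(future premiums) = 3613 * 6.059171 = 21891.7836
V = 12379.6504 - 21891.7836
= -9512.1332


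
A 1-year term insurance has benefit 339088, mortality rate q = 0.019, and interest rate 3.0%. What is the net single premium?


NSP = benefit * q * v
v = 1/(1+i) = 0.970874
NSP = 339088 * 0.019 * 0.970874
= 6255.0214


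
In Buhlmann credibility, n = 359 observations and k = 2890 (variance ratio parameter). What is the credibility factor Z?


Z = n / (n + k)
= 359 / (359 + 2890)
= 359 / 3249
= 0.1105


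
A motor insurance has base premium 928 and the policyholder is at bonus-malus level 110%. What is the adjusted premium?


adjusted = base * BM_level / 100
= 928 * 110 / 100
= 928 * 1.1
= 1020.8


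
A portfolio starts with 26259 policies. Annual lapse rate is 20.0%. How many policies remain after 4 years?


remaining = initial * (1 - lapse)^years
= 26259 * (1 - 0.2)^4
= 26259 * 0.4096
= 10755.6864


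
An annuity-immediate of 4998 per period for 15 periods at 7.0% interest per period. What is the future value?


FV = PMT * ((1+i)^n - 1) / i
= 4998 * ((1.07)^15 - 1) / 0.07
= 4998 * (2.759032 - 1) / 0.07
= 125594.852


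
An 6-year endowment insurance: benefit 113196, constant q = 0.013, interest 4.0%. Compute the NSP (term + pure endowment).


Term component = 7478.822
Pure endowment = 6_p_x * v^6 * benefit = 0.924491 * 0.790315 * 113196 = 82705.418
NSP = 90184.24


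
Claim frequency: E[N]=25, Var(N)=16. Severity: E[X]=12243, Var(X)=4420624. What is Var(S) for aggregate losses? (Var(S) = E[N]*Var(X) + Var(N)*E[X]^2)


Var(S) = E[N]*Var(X) + Var(N)*E[X]^2
= 25*4420624 + 16*12243^2
= 110515600 + 2398256784
= 2.5088e+09


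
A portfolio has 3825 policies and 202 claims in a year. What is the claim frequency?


frequency = claims / policies
= 202 / 3825
= 0.0528


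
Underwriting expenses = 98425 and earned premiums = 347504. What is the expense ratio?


Expense ratio = expenses / premiums
= 98425 / 347504
= 0.2832


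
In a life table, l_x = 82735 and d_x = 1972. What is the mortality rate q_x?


q_x = d_x / l_x
= 1972 / 82735
= 0.0238


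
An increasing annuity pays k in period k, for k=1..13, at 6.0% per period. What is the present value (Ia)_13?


(Ia)_n = sum_{k=1}^{n} k * v^k, v = 1/(1+i)
v = 0.943396
Sum computed term by term:
(Ia)_13 = 54.8156


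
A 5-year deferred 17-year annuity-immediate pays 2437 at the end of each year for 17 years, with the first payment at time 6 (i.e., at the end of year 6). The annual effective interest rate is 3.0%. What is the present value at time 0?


PV at time 5 of the 17-year annuity-immediate:
a_n = 2437 * (1-(1+0.03)^(-17))/0.03 = 32085.8307
Discount back 5 years to time 0:
PV = 32085.8307 * (1+0.03)^(-5)
= 32085.8307 * 0.862609
= 27677.5194


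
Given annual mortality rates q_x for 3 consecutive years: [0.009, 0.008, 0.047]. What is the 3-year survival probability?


p_k = 1 - q_k for each year
Survival = product of (1 - q_k)
= 0.991 * 0.992 * 0.953
= 0.9369


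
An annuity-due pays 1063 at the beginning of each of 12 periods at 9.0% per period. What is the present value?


PV_due = PMT * (1-(1+i)^(-n))/i * (1+i)
PV_immediate = 7611.851
PV_due = 7611.851 * 1.09
= 8296.9176


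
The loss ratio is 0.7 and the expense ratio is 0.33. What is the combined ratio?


Combined ratio = loss ratio + expense ratio
= 0.7 + 0.33
= 1.03


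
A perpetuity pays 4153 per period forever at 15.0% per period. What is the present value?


PV = PMT / i
= 4153 / 0.15
= 27686.6667


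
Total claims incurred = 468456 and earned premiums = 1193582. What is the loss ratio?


Loss ratio = claims / premiums
= 468456 / 1193582
= 0.3925


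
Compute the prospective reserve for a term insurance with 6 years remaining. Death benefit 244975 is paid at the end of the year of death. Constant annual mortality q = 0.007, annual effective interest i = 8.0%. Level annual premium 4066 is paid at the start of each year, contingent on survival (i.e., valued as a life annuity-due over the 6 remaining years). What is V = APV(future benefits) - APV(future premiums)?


v = 1/(1+i) = 0.925926
APV(future benefits) per unit = sum_{k=0}^{5} k_p_x * q * v^(k+1) = 0.031849
APV(future benefits) = 244975 * 0.031849 = 7802.2295
Life annuity-due factor ä_{x:6} = sum_{k=0}^{5} k_p_x * v^k = 4.913859
APV(future premiums) = 4066 * 4.913859 = 19979.7498
V = 7802.2295 - 19979.7498
= -12177.5203


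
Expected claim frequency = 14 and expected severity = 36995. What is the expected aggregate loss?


E[S] = E[N] * E[X]
= 14 * 36995
= 517930


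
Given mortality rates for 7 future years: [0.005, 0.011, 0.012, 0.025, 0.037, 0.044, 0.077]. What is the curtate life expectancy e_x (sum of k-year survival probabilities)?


e_x = sum_{k=1}^{n} k_p_x
k_p_x values:
  1_p_x = 0.995
  2_p_x = 0.984055
  3_p_x = 0.972246
  4_p_x = 0.94794
  5_p_x = 0.912866
  6_p_x = 0.8727
  7_p_x = 0.805502
e_x = 6.4903


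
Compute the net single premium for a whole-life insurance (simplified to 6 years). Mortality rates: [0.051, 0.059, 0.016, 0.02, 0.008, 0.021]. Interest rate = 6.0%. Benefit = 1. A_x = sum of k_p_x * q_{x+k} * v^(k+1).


v = 0.943396
Year 0: k_p_x=1.0, q=0.051, term=0.048113
Year 1: k_p_x=0.949, q=0.059, term=0.049832
Year 2: k_p_x=0.893009, q=0.016, term=0.011997
Year 3: k_p_x=0.878721, q=0.02, term=0.013921
Year 4: k_p_x=0.861146, q=0.008, term=0.005148
Year 5: k_p_x=0.854257, q=0.021, term=0.012647
A_x = 0.1417


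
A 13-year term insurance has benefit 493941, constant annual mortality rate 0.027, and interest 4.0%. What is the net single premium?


NSP = benefit * sum_{k=0}^{n-1} k_p_x * q * v^(k+1)
With constant q=0.027, v=0.961538
Sum = 0.233425
NSP = 493941 * 0.233425
= 115298.3949


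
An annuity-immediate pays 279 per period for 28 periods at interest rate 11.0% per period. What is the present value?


PV = PMT * (1 - (1+i)^(-n)) / i
= 279 * (1 - (1+0.11)^(-28)) / 0.11
= 279 * (1 - 0.053822) / 0.11
= 279 * 8.601622
= 2399.8525


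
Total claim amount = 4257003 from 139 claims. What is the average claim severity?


severity = total / number
= 4257003 / 139
= 30625.9209


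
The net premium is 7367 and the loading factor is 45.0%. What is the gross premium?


Gross = net * (1 + loading)
= 7367 * (1 + 0.45)
= 7367 * 1.45
= 10682.15


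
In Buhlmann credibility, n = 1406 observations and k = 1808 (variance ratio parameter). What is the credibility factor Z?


Z = n / (n + k)
= 1406 / (1406 + 1808)
= 1406 / 3214
= 0.4375


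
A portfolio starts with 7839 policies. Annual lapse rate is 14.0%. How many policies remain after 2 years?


remaining = initial * (1 - lapse)^years
= 7839 * (1 - 0.14)^2
= 7839 * 0.7396
= 5797.7244


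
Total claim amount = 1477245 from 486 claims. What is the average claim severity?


severity = total / number
= 1477245 / 486
= 3039.5988


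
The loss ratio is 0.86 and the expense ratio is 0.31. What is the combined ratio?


Combined ratio = loss ratio + expense ratio
= 0.86 + 0.31
= 1.17


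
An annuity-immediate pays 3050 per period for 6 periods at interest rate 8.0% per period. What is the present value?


PV = PMT * (1 - (1+i)^(-n)) / i
= 3050 * (1 - (1+0.08)^(-6)) / 0.08
= 3050 * (1 - 0.63017) / 0.08
= 3050 * 4.62288
= 14099.783


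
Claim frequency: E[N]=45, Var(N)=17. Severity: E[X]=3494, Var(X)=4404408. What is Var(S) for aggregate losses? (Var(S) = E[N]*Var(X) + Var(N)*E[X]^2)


Var(S) = E[N]*Var(X) + Var(N)*E[X]^2
= 45*4404408 + 17*3494^2
= 198198360 + 207536612
= 4.0573e+08


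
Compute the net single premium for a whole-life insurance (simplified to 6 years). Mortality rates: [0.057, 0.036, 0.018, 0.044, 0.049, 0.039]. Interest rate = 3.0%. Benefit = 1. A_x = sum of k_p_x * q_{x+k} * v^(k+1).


v = 0.970874
Year 0: k_p_x=1.0, q=0.057, term=0.05534
Year 1: k_p_x=0.943, q=0.036, term=0.031999
Year 2: k_p_x=0.909052, q=0.018, term=0.014974
Year 3: k_p_x=0.892689, q=0.044, term=0.034898
Year 4: k_p_x=0.853411, q=0.049, term=0.036072
Year 5: k_p_x=0.811594, q=0.039, term=0.026508
A_x = 0.1998


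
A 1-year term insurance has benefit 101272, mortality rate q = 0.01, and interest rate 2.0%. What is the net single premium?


NSP = benefit * q * v
v = 1/(1+i) = 0.980392
NSP = 101272 * 0.01 * 0.980392
= 992.8627


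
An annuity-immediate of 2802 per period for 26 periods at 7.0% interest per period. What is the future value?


FV = PMT * ((1+i)^n - 1) / i
= 2802 * ((1.07)^26 - 1) / 0.07
= 2802 * (5.807353 - 1) / 0.07
= 192431.4699


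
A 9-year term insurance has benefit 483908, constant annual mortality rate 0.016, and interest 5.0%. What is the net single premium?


NSP = benefit * sum_{k=0}^{n-1} k_p_x * q * v^(k+1)
With constant q=0.016, v=0.952381
Sum = 0.10727
NSP = 483908 * 0.10727
= 51909.0282


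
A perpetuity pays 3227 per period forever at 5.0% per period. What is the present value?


PV = PMT / i
= 3227 / 0.05
= 64540.0


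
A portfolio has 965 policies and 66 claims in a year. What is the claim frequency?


frequency = claims / policies
= 66 / 965
= 0.0684


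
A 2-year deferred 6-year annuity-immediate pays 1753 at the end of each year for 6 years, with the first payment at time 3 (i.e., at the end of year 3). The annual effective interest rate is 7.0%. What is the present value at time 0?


PV at time 2 of the 6-year annuity-immediate:
a_n = 1753 * (1-(1+0.07)^(-6))/0.07 = 8355.744
Discount back 2 years to time 0:
PV = 8355.744 * (1+0.07)^(-2)
= 8355.744 * 0.873439
= 7298.2304


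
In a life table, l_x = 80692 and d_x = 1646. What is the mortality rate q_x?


q_x = d_x / l_x
= 1646 / 80692
= 0.0204


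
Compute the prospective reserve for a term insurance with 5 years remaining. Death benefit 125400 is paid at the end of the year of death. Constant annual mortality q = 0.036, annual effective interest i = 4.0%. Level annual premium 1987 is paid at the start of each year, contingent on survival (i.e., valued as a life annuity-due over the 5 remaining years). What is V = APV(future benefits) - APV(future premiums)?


v = 1/(1+i) = 0.961538
APV(future benefits) per unit = sum_{k=0}^{4} k_p_x * q * v^(k+1) = 0.149563
APV(future benefits) = 125400 * 0.149563 = 18755.2068
Life annuity-due factor ä_{x:5} = sum_{k=0}^{4} k_p_x * v^k = 4.32071
APV(future premiums) = 1987 * 4.32071 = 8585.2516
V = 18755.2068 - 8585.2516
= 10169.9552


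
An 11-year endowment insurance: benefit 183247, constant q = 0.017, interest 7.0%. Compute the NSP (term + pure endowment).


Term component = 21719.393
Pure endowment = 11_p_x * v^11 * benefit = 0.828111 * 0.475093 * 183247 = 72094.8122
NSP = 93814.2052


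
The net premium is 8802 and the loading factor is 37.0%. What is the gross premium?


Gross = net * (1 + loading)
= 8802 * (1 + 0.37)
= 8802 * 1.37
= 12058.74


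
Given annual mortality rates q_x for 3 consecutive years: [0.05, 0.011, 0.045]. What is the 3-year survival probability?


p_k = 1 - q_k for each year
Survival = product of (1 - q_k)
= 0.95 * 0.989 * 0.955
= 0.8973


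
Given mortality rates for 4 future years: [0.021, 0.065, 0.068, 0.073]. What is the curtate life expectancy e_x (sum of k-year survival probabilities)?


e_x = sum_{k=1}^{n} k_p_x
k_p_x values:
  1_p_x = 0.979
  2_p_x = 0.915365
  3_p_x = 0.85312
  4_p_x = 0.790842
e_x = 3.5383


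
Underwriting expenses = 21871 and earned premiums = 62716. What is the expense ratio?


Expense ratio = expenses / premiums
= 21871 / 62716
= 0.3487


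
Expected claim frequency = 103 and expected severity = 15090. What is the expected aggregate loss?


E[S] = E[N] * E[X]
= 103 * 15090
= 1.5543e+06


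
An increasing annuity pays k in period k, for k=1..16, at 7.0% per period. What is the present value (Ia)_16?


(Ia)_n = sum_{k=1}^{n} k * v^k, v = 1/(1+i)
v = 0.934579
Sum computed term by term:
(Ia)_16 = 66.9737


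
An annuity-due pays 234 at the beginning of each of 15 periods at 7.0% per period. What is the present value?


PV_due = PMT * (1-(1+i)^(-n))/i * (1+i)
PV_immediate = 2131.2519
PV_due = 2131.2519 * 1.07
= 2280.4395


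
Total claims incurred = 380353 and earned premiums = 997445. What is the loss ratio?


Loss ratio = claims / premiums
= 380353 / 997445
= 0.3813


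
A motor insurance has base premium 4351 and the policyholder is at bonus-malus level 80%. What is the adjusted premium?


adjusted = base * BM_level / 100
= 4351 * 80 / 100
= 4351 * 0.8
= 3480.8


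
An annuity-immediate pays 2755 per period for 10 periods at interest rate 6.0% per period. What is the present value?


PV = PMT * (1 - (1+i)^(-n)) / i
= 2755 * (1 - (1+0.06)^(-10)) / 0.06
= 2755 * (1 - 0.558395) / 0.06
= 2755 * 7.360087
= 20277.0398


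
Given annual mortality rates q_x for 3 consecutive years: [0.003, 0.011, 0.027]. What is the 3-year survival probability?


p_k = 1 - q_k for each year
Survival = product of (1 - q_k)
= 0.997 * 0.989 * 0.973
= 0.9594


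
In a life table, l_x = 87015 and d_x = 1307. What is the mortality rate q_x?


q_x = d_x / l_x
= 1307 / 87015
= 0.015


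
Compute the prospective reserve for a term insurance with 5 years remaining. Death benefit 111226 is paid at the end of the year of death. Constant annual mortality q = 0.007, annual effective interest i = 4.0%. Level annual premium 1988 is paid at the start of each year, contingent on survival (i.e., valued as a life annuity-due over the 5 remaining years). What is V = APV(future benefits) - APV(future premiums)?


v = 1/(1+i) = 0.961538
APV(future benefits) per unit = sum_{k=0}^{4} k_p_x * q * v^(k+1) = 0.030746
APV(future benefits) = 111226 * 0.030746 = 3419.8039
Life annuity-due factor ä_{x:5} = sum_{k=0}^{4} k_p_x * v^k = 4.568043
APV(future premiums) = 1988 * 4.568043 = 9081.2696
V = 3419.8039 - 9081.2696
= -5661.4656


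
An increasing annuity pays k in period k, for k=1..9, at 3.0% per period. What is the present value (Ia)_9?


(Ia)_n = sum_{k=1}^{n} k * v^k, v = 1/(1+i)
v = 0.970874
Sum computed term by term:
(Ia)_9 = 37.3981


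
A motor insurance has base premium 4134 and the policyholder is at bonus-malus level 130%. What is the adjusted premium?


adjusted = base * BM_level / 100
= 4134 * 130 / 100
= 4134 * 1.3
= 5374.2


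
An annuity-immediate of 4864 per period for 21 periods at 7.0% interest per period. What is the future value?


FV = PMT * ((1+i)^n - 1) / i
= 4864 * ((1.07)^21 - 1) / 0.07
= 4864 * (4.140562 - 1) / 0.07
= 218224.2199


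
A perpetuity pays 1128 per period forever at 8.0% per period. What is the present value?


PV = PMT / i
= 1128 / 0.08
= 14100.0


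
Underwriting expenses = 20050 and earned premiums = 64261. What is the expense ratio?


Expense ratio = expenses / premiums
= 20050 / 64261
= 0.312


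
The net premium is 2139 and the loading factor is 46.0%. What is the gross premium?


Gross = net * (1 + loading)
= 2139 * (1 + 0.46)
= 2139 * 1.46
= 3122.94


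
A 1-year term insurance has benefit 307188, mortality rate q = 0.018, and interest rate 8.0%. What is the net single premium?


NSP = benefit * q * v
v = 1/(1+i) = 0.925926
NSP = 307188 * 0.018 * 0.925926
= 5119.8


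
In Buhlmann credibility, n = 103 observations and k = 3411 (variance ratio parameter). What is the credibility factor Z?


Z = n / (n + k)
= 103 / (103 + 3411)
= 103 / 3514
= 0.0293
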